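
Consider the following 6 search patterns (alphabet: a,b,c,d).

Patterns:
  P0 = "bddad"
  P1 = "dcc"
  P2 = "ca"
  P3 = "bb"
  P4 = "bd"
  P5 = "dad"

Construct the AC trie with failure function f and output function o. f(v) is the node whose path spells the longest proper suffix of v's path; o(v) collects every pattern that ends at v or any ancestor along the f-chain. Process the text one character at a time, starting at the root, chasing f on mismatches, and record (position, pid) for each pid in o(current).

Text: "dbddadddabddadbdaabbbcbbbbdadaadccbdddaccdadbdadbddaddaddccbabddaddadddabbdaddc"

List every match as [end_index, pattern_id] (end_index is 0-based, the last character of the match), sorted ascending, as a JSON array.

Construct AC machine:
Trie nodes:
  n0 'ε': b→1 c→9 d→6
  n1 'b': b→11 d→2
  n2 'bd': d→3  ←P4
  n3 'bdd': a→4
  n4 'bdda': d→5
  n5 'bddad': ·  ←P0
  n6 'd': a→12 c→7
  n7 'dc': c→8
  n8 'dcc': ·  ←P1
  n9 'c': a→10
  n10 'ca': ·  ←P2
  n11 'bb': ·  ←P3
  n12 'da': d→13
  n13 'dad': ·  ←P5

Failure links (BFS by depth):
  fail(1) 'b': from fail(0)=0 chase 'b': 0 ⇒ 0;  out=∅∪out(0)=∅
  fail(6) 'd': from fail(0)=0 chase 'd': 0 ⇒ 0;  out=∅∪out(0)=∅
  fail(9) 'c': from fail(0)=0 chase 'c': 0 ⇒ 0;  out=∅∪out(0)=∅
  fail(2) 'bd': from fail(1)=0 chase 'd': 0 ⇒ 6;  out={4}∪out(6)={4}
  fail(7) 'dc': from fail(6)=0 chase 'c': 0 ⇒ 9;  out=∅∪out(9)=∅
  fail(10) 'ca': from fail(9)=0 chase 'a': 0 ⇒ 0;  out={2}∪out(0)={2}
  fail(11) 'bb': from fail(1)=0 chase 'b': 0 ⇒ 1;  out={3}∪out(1)={3}
  fail(12) 'da': from fail(6)=0 chase 'a': 0 ⇒ 0;  out=∅∪out(0)=∅
  fail(3) 'bdd': from fail(2)=6 chase 'd': 6→0 ⇒ 6;  out=∅∪out(6)=∅
  fail(8) 'dcc': from fail(7)=9 chase 'c': 9→0 ⇒ 9;  out={1}∪out(9)={1}
  fail(13) 'dad': from fail(12)=0 chase 'd': 0 ⇒ 6;  out={5}∪out(6)={5}
  fail(4) 'bdda': from fail(3)=6 chase 'a': 6 ⇒ 12;  out=∅∪out(12)=∅
  fail(5) 'bddad': from fail(4)=12 chase 'd': 12 ⇒ 13;  out={0}∪out(13)={0,5}

Text stream:
i=0 'd': node 0→6
i=1 'b': node 6→1 (via fail)
i=2 'd': node 1→2  → match P4@[1:2]
i=3 'd': node 2→3
i=4 'a': node 3→4
i=5 'd': node 4→5  → match P0@[1:5],P5@[3:5]
i=6 'd': node 5→6 (via fail)
i=7 'd': node 6→6 (via fail)
i=8 'a': node 6→12
i=9 'b': node 12→1 (via fail)
i=10 'd': node 1→2  → match P4@[9:10]
i=11 'd': node 2→3
i=12 'a': node 3→4
i=13 'd': node 4→5  → match P0@[9:13],P5@[11:13]
i=14 'b': node 5→1 (via fail)
i=15 'd': node 1→2  → match P4@[14:15]
i=16 'a': node 2→12 (via fail)
i=17 'a': node 12→0 (via fail)
i=18 'b': node 0→1
i=19 'b': node 1→11  → match P3@[18:19]
i=20 'b': node 11→11 (via fail)  → match P3@[19:20]
i=21 'c': node 11→9 (via fail)
i=22 'b': node 9→1 (via fail)
i=23 'b': node 1→11  → match P3@[22:23]
i=24 'b': node 11→11 (via fail)  → match P3@[23:24]
i=25 'b': node 11→11 (via fail)  → match P3@[24:25]
i=26 'd': node 11→2 (via fail)  → match P4@[25:26]
i=27 'a': node 2→12 (via fail)
i=28 'd': node 12→13  → match P5@[26:28]
i=29 'a': node 13→12 (via fail)
i=30 'a': node 12→0 (via fail)
i=31 'd': node 0→6
i=32 'c': node 6→7
i=33 'c': node 7→8  → match P1@[31:33]
i=34 'b': node 8→1 (via fail)
i=35 'd': node 1→2  → match P4@[34:35]
i=36 'd': node 2→3
i=37 'd': node 3→6 (via fail)
i=38 'a': node 6→12
i=39 'c': node 12→9 (via fail)
i=40 'c': node 9→9 (via fail)
i=41 'd': node 9→6 (via fail)
i=42 'a': node 6→12
i=43 'd': node 12→13  → match P5@[41:43]
i=44 'b': node 13→1 (via fail)
i=45 'd': node 1→2  → match P4@[44:45]
i=46 'a': node 2→12 (via fail)
i=47 'd': node 12→13  → match P5@[45:47]
i=48 'b': node 13→1 (via fail)
i=49 'd': node 1→2  → match P4@[48:49]
i=50 'd': node 2→3
i=51 'a': node 3→4
i=52 'd': node 4→5  → match P0@[48:52],P5@[50:52]
i=53 'd': node 5→6 (via fail)
i=54 'a': node 6→12
i=55 'd': node 12→13  → match P5@[53:55]
i=56 'd': node 13→6 (via fail)
i=57 'c': node 6→7
i=58 'c': node 7→8  → match P1@[56:58]
i=59 'b': node 8→1 (via fail)
i=60 'a': node 1→0 (via fail)
i=61 'b': node 0→1
i=62 'd': node 1→2  → match P4@[61:62]
i=63 'd': node 2→3
i=64 'a': node 3→4
i=65 'd': node 4→5  → match P0@[61:65],P5@[63:65]
i=66 'd': node 5→6 (via fail)
i=67 'a': node 6→12
i=68 'd': node 12→13  → match P5@[66:68]
i=69 'd': node 13→6 (via fail)
i=70 'd': node 6→6 (via fail)
i=71 'a': node 6→12
i=72 'b': node 12→1 (via fail)
i=73 'b': node 1→11  → match P3@[72:73]
i=74 'd': node 11→2 (via fail)  → match P4@[73:74]
i=75 'a': node 2→12 (via fail)
i=76 'd': node 12→13  → match P5@[74:76]
i=77 'd': node 13→6 (via fail)
i=78 'c': node 6→7

All matches (sorted): [[2,4],[5,0],[5,5],[10,4],[13,0],[13,5],[15,4],[19,3],[20,3],[23,3],[24,3],[25,3],[26,4],[28,5],[33,1],[35,4],[43,5],[45,4],[47,5],[49,4],[52,0],[52,5],[55,5],[58,1],[62,4],[65,0],[65,5],[68,5],[73,3],[74,4],[76,5]]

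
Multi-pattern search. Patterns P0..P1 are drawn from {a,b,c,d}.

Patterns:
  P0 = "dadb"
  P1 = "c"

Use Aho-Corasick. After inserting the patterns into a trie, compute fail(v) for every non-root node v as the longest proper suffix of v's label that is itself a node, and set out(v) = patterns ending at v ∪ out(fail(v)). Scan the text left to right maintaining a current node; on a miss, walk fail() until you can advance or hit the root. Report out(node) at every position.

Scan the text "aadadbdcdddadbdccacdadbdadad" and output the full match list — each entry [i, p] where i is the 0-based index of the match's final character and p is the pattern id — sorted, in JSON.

Construct AC machine:
Trie (insert patterns):
  0='ε' goto c→5 d→1
  1='d' goto a→2
  2='da' goto d→3
  3='dad' goto b→4
  4='dadb' goto ·  [P0 ends]
  5='c' goto ·  [P1 ends]

BFS fail/out derivation:
  fail(1) 'd': from fail(0)=0 chase 'd': 0 ⇒ 0;  out=∅∪out(0)=∅
  fail(5) 'c': from fail(0)=0 chase 'c': 0 ⇒ 0;  out={1}∪out(0)={1}
  fail(2) 'da': from fail(1)=0 chase 'a': 0 ⇒ 0;  out=∅∪out(0)=∅
  fail(3) 'dad': from fail(2)=0 chase 'd': 0 ⇒ 1;  out=∅∪out(1)=∅
  fail(4) 'dadb': from fail(3)=1 chase 'b': 1→0 ⇒ 0;  out={0}∪out(0)={0}

Text stream:
pos 0 'a': at 0
pos 1 'a': at 0
pos 2 'd': at 1
pos 3 'a': at 2
pos 4 'd': at 3
pos 5 'b': at 4  ** P0@[2:5]
pos 6 'd': at 1 ·f
pos 7 'c': at 5 ·f  ** P1@[7:7]
pos 8 'd': at 1 ·f
pos 9 'd': at 1 ·f
pos 10 'd': at 1 ·f
pos 11 'a': at 2
pos 12 'd': at 3
pos 13 'b': at 4  ** P0@[10:13]
pos 14 'd': at 1 ·f
pos 15 'c': at 5 ·f  ** P1@[15:15]
pos 16 'c': at 5 ·f  ** P1@[16:16]
pos 17 'a': at 0 ·f
pos 18 'c': at 5  ** P1@[18:18]
pos 19 'd': at 1 ·f
pos 20 'a': at 2
pos 21 'd': at 3
pos 22 'b': at 4  ** P0@[19:22]
pos 23 'd': at 1 ·f
pos 24 'a': at 2
pos 25 'd': at 3
pos 26 'a': at 2 ·f
pos 27 'd': at 3

All matches (sorted): [[5,0],[7,1],[13,0],[15,1],[16,1],[18,1],[22,0]]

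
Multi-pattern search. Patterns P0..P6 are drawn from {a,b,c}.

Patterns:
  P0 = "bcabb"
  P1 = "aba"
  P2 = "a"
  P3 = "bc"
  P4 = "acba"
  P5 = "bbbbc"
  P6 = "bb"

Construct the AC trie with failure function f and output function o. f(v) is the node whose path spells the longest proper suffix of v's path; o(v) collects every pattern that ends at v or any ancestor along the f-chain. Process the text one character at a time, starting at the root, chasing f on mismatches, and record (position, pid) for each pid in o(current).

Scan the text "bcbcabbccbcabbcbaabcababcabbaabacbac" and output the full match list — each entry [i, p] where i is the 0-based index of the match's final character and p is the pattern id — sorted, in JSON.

Build:
Trie (insert patterns):
  n0 'ε': a→6 b→1
  n1 'b': b→12 c→2
  n2 'bc': a→3  ←P3
  n3 'bca': b→4
  n4 'bcab': b→5
  n5 'bcabb': ·  ←P0
  n6 'a': b→7 c→9  ←P2
  n7 'ab': a→8
  n8 'aba': ·  ←P1
  n9 'ac': b→10
  n10 'acb': a→11
  n11 'acba': ·  ←P4
  n12 'bb': b→13  ←P6
  n13 'bbb': b→14
  n14 'bbbb': c→15
  n15 'bbbbc': ·  ←P5

BFS fail/out derivation:
  fail(1) 'b': from fail(0)=0 chase 'b': 0 ⇒ 0;  out=∅∪out(0)=∅
  fail(6) 'a': from fail(0)=0 chase 'a': 0 ⇒ 0;  out={2}∪out(0)={2}
  fail(2) 'bc': from fail(1)=0 chase 'c': 0 ⇒ 0;  out={3}∪out(0)={3}
  fail(7) 'ab': from fail(6)=0 chase 'b': 0 ⇒ 1;  out=∅∪out(1)=∅
  fail(9) 'ac': from fail(6)=0 chase 'c': 0 ⇒ 0;  out=∅∪out(0)=∅
  fail(12) 'bb': from fail(1)=0 chase 'b': 0 ⇒ 1;  out={6}∪out(1)={6}
  fail(3) 'bca': from fail(2)=0 chase 'a': 0 ⇒ 6;  out=∅∪out(6)={2}
  fail(8) 'aba': from fail(7)=1 chase 'a': 1→0 ⇒ 6;  out={1}∪out(6)={1,2}
  fail(10) 'acb': from fail(9)=0 chase 'b': 0 ⇒ 1;  out=∅∪out(1)=∅
  fail(13) 'bbb': from fail(12)=1 chase 'b': 1 ⇒ 12;  out=∅∪out(12)={6}
  fail(4) 'bcab': from fail(3)=6 chase 'b': 6 ⇒ 7;  out=∅∪out(7)=∅
  fail(11) 'acba': from fail(10)=1 chase 'a': 1→0 ⇒ 6;  out={4}∪out(6)={2,4}
  fail(14) 'bbbb': from fail(13)=12 chase 'b': 12 ⇒ 13;  out=∅∪out(13)={6}
  fail(5) 'bcabb': from fail(4)=7 chase 'b': 7→1 ⇒ 12;  out={0}∪out(12)={0,6}
  fail(15) 'bbbbc': from fail(14)=13 chase 'c': 13→12→1 ⇒ 2;  out={5}∪out(2)={3,5}

Run:
pos 0 'b': at 1
pos 1 'c': at 2  → match P3@[0:1]
pos 2 'b': at 1 (fail-walked)
pos 3 'c': at 2  → match P3@[2:3]
pos 4 'a': at 3  → match P2@[4:4]
pos 5 'b': at 4
pos 6 'b': at 5  → match P0@[2:6],P6@[5:6]
pos 7 'c': at 2 (fail-walked)  → match P3@[6:7]
pos 8 'c': at 0 (fail-walked)
pos 9 'b': at 1
pos 10 'c': at 2  → match P3@[9:10]
pos 11 'a': at 3  → match P2@[11:11]
pos 12 'b': at 4
pos 13 'b': at 5  → match P0@[9:13],P6@[12:13]
pos 14 'c': at 2 (fail-walked)  → match P3@[13:14]
pos 15 'b': at 1 (fail-walked)
pos 16 'a': at 6 (fail-walked)  → match P2@[16:16]
pos 17 'a': at 6 (fail-walked)  → match P2@[17:17]
pos 18 'b': at 7
pos 19 'c': at 2 (fail-walked)  → match P3@[18:19]
pos 20 'a': at 3  → match P2@[20:20]
pos 21 'b': at 4
pos 22 'a': at 8 (fail-walked)  → match P1@[20:22],P2@[22:22]
pos 23 'b': at 7 (fail-walked)
pos 24 'c': at 2 (fail-walked)  → match P3@[23:24]
pos 25 'a': at 3  → match P2@[25:25]
pos 26 'b': at 4
pos 27 'b': at 5  → match P0@[23:27],P6@[26:27]
pos 28 'a': at 6 (fail-walked)  → match P2@[28:28]
pos 29 'a': at 6 (fail-walked)  → match P2@[29:29]
pos 30 'b': at 7
pos 31 'a': at 8  → match P1@[29:31],P2@[31:31]
pos 32 'c': at 9 (fail-walked)
pos 33 'b': at 10
pos 34 'a': at 11  → match P2@[34:34],P4@[31:34]
pos 35 'c': at 9 (fail-walked)

Matches: [[1,3],[3,3],[4,2],[6,0],[6,6],[7,3],[10,3],[11,2],[13,0],[13,6],[14,3],[16,2],[17,2],[19,3],[20,2],[22,1],[22,2],[24,3],[25,2],[27,0],[27,6],[28,2],[29,2],[31,1],[31,2],[34,2],[34,4]]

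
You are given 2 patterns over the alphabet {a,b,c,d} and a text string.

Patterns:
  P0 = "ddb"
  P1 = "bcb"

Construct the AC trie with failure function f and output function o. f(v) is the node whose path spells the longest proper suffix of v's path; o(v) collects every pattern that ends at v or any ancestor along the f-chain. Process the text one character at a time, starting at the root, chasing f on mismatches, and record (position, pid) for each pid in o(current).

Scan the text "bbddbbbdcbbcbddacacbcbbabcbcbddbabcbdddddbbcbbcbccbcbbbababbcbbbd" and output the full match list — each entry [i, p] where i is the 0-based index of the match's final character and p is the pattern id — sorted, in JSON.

Construct AC machine:
Trie nodes:
  n0 'ε': b→4 d→1
  n1 'd': d→2
  n2 'dd': b→3
  n3 'ddb': ·  ←P0
  n4 'b': c→5
  n5 'bc': b→6
  n6 'bcb': ·  ←P1

BFS fail/out derivation:
  fail(1) 'd': from fail(0)=0 chase 'd': 0 ⇒ 0;  out=∅∪out(0)=∅
  fail(4) 'b': from fail(0)=0 chase 'b': 0 ⇒ 0;  out=∅∪out(0)=∅
  fail(2) 'dd': from fail(1)=0 chase 'd': 0 ⇒ 1;  out=∅∪out(1)=∅
  fail(5) 'bc': from fail(4)=0 chase 'c': 0 ⇒ 0;  out=∅∪out(0)=∅
  fail(3) 'ddb': from fail(2)=1 chase 'b': 1→0 ⇒ 4;  out={0}∪out(4)={0}
  fail(6) 'bcb': from fail(5)=0 chase 'b': 0 ⇒ 4;  out={1}∪out(4)={1}

Run:
pos 0 'b': at 4
pos 1 'b': at 4 ·f
pos 2 'd': at 1 ·f
pos 3 'd': at 2
pos 4 'b': at 3  → match P0@[2:4]
pos 5 'b': at 4 ·f
pos 6 'b': at 4 ·f
pos 7 'd': at 1 ·f
pos 8 'c': at 0 ·f
pos 9 'b': at 4
pos 10 'b': at 4 ·f
pos 11 'c': at 5
pos 12 'b': at 6  → match P1@[10:12]
pos 13 'd': at 1 ·f
pos 14 'd': at 2
pos 15 'a': at 0 ·f
pos 16 'c': at 0
pos 17 'a': at 0
pos 18 'c': at 0
pos 19 'b': at 4
pos 20 'c': at 5
pos 21 'b': at 6  → match P1@[19:21]
pos 22 'b': at 4 ·f
pos 23 'a': at 0 ·f
pos 24 'b': at 4
pos 25 'c': at 5
pos 26 'b': at 6  → match P1@[24:26]
pos 27 'c': at 5 ·f
pos 28 'b': at 6  → match P1@[26:28]
pos 29 'd': at 1 ·f
pos 30 'd': at 2
pos 31 'b': at 3  → match P0@[29:31]
pos 32 'a': at 0 ·f
pos 33 'b': at 4
pos 34 'c': at 5
pos 35 'b': at 6  → match P1@[33:35]
pos 36 'd': at 1 ·f
pos 37 'd': at 2
pos 38 'd': at 2 ·f
pos 39 'd': at 2 ·f
pos 40 'd': at 2 ·f
pos 41 'b': at 3  → match P0@[39:41]
pos 42 'b': at 4 ·f
pos 43 'c': at 5
pos 44 'b': at 6  → match P1@[42:44]
pos 45 'b': at 4 ·f
pos 46 'c': at 5
pos 47 'b': at 6  → match P1@[45:47]
pos 48 'c': at 5 ·f
pos 49 'c': at 0 ·f
pos 50 'b': at 4
pos 51 'c': at 5
pos 52 'b': at 6  → match P1@[50:52]
pos 53 'b': at 4 ·f
pos 54 'b': at 4 ·f
pos 55 'a': at 0 ·f
pos 56 'b': at 4
pos 57 'a': at 0 ·f
pos 58 'b': at 4
pos 59 'b': at 4 ·f
pos 60 'c': at 5
pos 61 'b': at 6  → match P1@[59:61]
pos 62 'b': at 4 ·f
pos 63 'b': at 4 ·f
pos 64 'd': at 1 ·f

All matches (sorted): [[4,0],[12,1],[21,1],[26,1],[28,1],[31,0],[35,1],[41,0],[44,1],[47,1],[52,1],[61,1]]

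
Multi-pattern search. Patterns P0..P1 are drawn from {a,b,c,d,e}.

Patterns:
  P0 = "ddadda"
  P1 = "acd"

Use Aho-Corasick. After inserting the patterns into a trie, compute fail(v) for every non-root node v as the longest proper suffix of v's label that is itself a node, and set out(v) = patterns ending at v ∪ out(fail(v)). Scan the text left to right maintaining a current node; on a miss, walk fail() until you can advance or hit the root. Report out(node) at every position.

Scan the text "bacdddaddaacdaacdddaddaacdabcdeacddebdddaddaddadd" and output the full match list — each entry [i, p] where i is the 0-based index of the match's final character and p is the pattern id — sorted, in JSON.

Build:
Trie nodes:
  n0 'ε': a→7 d→1
  n1 'd': d→2
  n2 'dd': a→3
  n3 'dda': d→4
  n4 'ddad': d→5
  n5 'ddadd': a→6
  n6 'ddadda': ·  ←P0
  n7 'a': c→8
  n8 'ac': d→9
  n9 'acd': ·  ←P1

BFS fail/out derivation:
  n1('d'): parent n0 fail=0; on 'd' 0 → fail=0;  out ∅∪∅=∅
  n7('a'): parent n0 fail=0; on 'a' 0 → fail=0;  out ∅∪∅=∅
  n2('dd'): parent n1 fail=0; on 'd' 0 → fail=1;  out ∅∪∅=∅
  n8('ac'): parent n7 fail=0; on 'c' 0 → fail=0;  out ∅∪∅=∅
  n3('dda'): parent n2 fail=1; on 'a' 1→0 → fail=7;  out ∅∪∅=∅
  n9('acd'): parent n8 fail=0; on 'd' 0 → fail=1;  out {1}∪∅={1}
  n4('ddad'): parent n3 fail=7; on 'd' 7→0 → fail=1;  out ∅∪∅=∅
  n5('ddadd'): parent n4 fail=1; on 'd' 1 → fail=2;  out ∅∪∅=∅
  n6('ddadda'): parent n5 fail=2; on 'a' 2 → fail=3;  out {0}∪∅={0}

Scan:
[0] read 'b'  n0⇒n0
[1] read 'a'  n0⇒n7
[2] read 'c'  n7⇒n8
[3] read 'd'  n8⇒n9  → match P1@[1:3]
[4] read 'd'  n9⇒n2 (fail-walked)
[5] read 'd'  n2⇒n2 (fail-walked)
[6] read 'a'  n2⇒n3
[7] read 'd'  n3⇒n4
[8] read 'd'  n4⇒n5
[9] read 'a'  n5⇒n6  → match P0@[4:9]
[10] read 'a'  n6⇒n7 (fail-walked)
[11] read 'c'  n7⇒n8
[12] read 'd'  n8⇒n9  → match P1@[10:12]
[13] read 'a'  n9⇒n7 (fail-walked)
[14] read 'a'  n7⇒n7 (fail-walked)
[15] read 'c'  n7⇒n8
[16] read 'd'  n8⇒n9  → match P1@[14:16]
[17] read 'd'  n9⇒n2 (fail-walked)
[18] read 'd'  n2⇒n2 (fail-walked)
[19] read 'a'  n2⇒n3
[20] read 'd'  n3⇒n4
[21] read 'd'  n4⇒n5
[22] read 'a'  n5⇒n6  → match P0@[17:22]
[23] read 'a'  n6⇒n7 (fail-walked)
[24] read 'c'  n7⇒n8
[25] read 'd'  n8⇒n9  → match P1@[23:25]
[26] read 'a'  n9⇒n7 (fail-walked)
[27] read 'b'  n7⇒n0 (fail-walked)
[28] read 'c'  n0⇒n0
[29] read 'd'  n0⇒n1
[30] read 'e'  n1⇒n0 (fail-walked)
[31] read 'a'  n0⇒n7
[32] read 'c'  n7⇒n8
[33] read 'd'  n8⇒n9  → match P1@[31:33]
[34] read 'd'  n9⇒n2 (fail-walked)
[35] read 'e'  n2⇒n0 (fail-walked)
[36] read 'b'  n0⇒n0
[37] read 'd'  n0⇒n1
[38] read 'd'  n1⇒n2
[39] read 'd'  n2⇒n2 (fail-walked)
[40] read 'a'  n2⇒n3
[41] read 'd'  n3⇒n4
[42] read 'd'  n4⇒n5
[43] read 'a'  n5⇒n6  → match P0@[38:43]
[44] read 'd'  n6⇒n4 (fail-walked)
[45] read 'd'  n4⇒n5
[46] read 'a'  n5⇒n6  → match P0@[41:46]
[47] read 'd'  n6⇒n4 (fail-walked)
[48] read 'd'  n4⇒n5

All matches (sorted): [[3,1],[9,0],[12,1],[16,1],[22,0],[25,1],[33,1],[43,0],[46,0]]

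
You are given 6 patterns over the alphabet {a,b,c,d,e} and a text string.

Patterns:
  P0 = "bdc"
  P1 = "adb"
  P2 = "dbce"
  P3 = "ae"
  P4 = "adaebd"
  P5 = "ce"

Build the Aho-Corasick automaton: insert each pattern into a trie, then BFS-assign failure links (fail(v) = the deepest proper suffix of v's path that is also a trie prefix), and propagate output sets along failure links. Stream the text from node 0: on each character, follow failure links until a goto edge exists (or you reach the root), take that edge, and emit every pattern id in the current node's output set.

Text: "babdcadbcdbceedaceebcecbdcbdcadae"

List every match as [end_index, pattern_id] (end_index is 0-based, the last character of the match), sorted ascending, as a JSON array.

Build:
Trie (insert patterns):
  n0 'ε': a→4 b→1 c→16 d→7
  n1 'b': d→2
  n2 'bd': c→3
  n3 'bdc': ·  [P0 ends]
  n4 'a': d→5 e→11
  n5 'ad': a→12 b→6
  n6 'adb': ·  [P1 ends]
  n7 'd': b→8
  n8 'db': c→9
  n9 'dbc': e→10
  n10 'dbce': ·  [P2 ends]
  n11 'ae': ·  [P3 ends]
  n12 'ada': e→13
  n13 'adae': b→14
  n14 'adaeb': d→15
  n15 'adaebd': ·  [P4 ends]
  n16 'c': e→17
  n17 'ce': ·  [P5 ends]

BFS fail/out derivation:
  n1('b'): parent n0 fail=0; on 'b' 0 → fail=0;  out ∅∪∅=∅
  n4('a'): parent n0 fail=0; on 'a' 0 → fail=0;  out ∅∪∅=∅
  n7('d'): parent n0 fail=0; on 'd' 0 → fail=0;  out ∅∪∅=∅
  n16('c'): parent n0 fail=0; on 'c' 0 → fail=0;  out ∅∪∅=∅
  n2('bd'): parent n1 fail=0; on 'd' 0 → fail=7;  out ∅∪∅=∅
  n5('ad'): parent n4 fail=0; on 'd' 0 → fail=7;  out ∅∪∅=∅
  n8('db'): parent n7 fail=0; on 'b' 0 → fail=1;  out ∅∪∅=∅
  n11('ae'): parent n4 fail=0; on 'e' 0 → fail=0;  out {3}∪∅={3}
  n17('ce'): parent n16 fail=0; on 'e' 0 → fail=0;  out {5}∪∅={5}
  n3('bdc'): parent n2 fail=7; on 'c' 7→0 → fail=16;  out {0}∪∅={0}
  n6('adb'): parent n5 fail=7; on 'b' 7 → fail=8;  out {1}∪∅={1}
  n9('dbc'): parent n8 fail=1; on 'c' 1→0 → fail=16;  out ∅∪∅=∅
  n12('ada'): parent n5 fail=7; on 'a' 7→0 → fail=4;  out ∅∪∅=∅
  n10('dbce'): parent n9 fail=16; on 'e' 16 → fail=17;  out {2}∪{5}={2,5}
  n13('adae'): parent n12 fail=4; on 'e' 4 → fail=11;  out ∅∪{3}={3}
  n14('adaeb'): parent n13 fail=11; on 'b' 11→0 → fail=1;  out ∅∪∅=∅
  n15('adaebd'): parent n14 fail=1; on 'd' 1 → fail=2;  out {4}∪∅={4}

Text stream:
[0] read 'b'  n0⇒n1
[1] read 'a'  n1⇒n4 (fail-walked)
[2] read 'b'  n4⇒n1 (fail-walked)
[3] read 'd'  n1⇒n2
[4] read 'c'  n2⇒n3  → match P0@[2:4]
[5] read 'a'  n3⇒n4 (fail-walked)
[6] read 'd'  n4⇒n5
[7] read 'b'  n5⇒n6  → match P1@[5:7]
[8] read 'c'  n6⇒n9 (fail-walked)
[9] read 'd'  n9⇒n7 (fail-walked)
[10] read 'b'  n7⇒n8
[11] read 'c'  n8⇒n9
[12] read 'e'  n9⇒n10  → match P2@[9:12],P5@[11:12]
[13] read 'e'  n10⇒n0 (fail-walked)
[14] read 'd'  n0⇒n7
[15] read 'a'  n7⇒n4 (fail-walked)
[16] read 'c'  n4⇒n16 (fail-walked)
[17] read 'e'  n16⇒n17  → match P5@[16:17]
[18] read 'e'  n17⇒n0 (fail-walked)
[19] read 'b'  n0⇒n1
[20] read 'c'  n1⇒n16 (fail-walked)
[21] read 'e'  n16⇒n17  → match P5@[20:21]
[22] read 'c'  n17⇒n16 (fail-walked)
[23] read 'b'  n16⇒n1 (fail-walked)
[24] read 'd'  n1⇒n2
[25] read 'c'  n2⇒n3  → match P0@[23:25]
[26] read 'b'  n3⇒n1 (fail-walked)
[27] read 'd'  n1⇒n2
[28] read 'c'  n2⇒n3  → match P0@[26:28]
[29] read 'a'  n3⇒n4 (fail-walked)
[30] read 'd'  n4⇒n5
[31] read 'a'  n5⇒n12
[32] read 'e'  n12⇒n13  → match P3@[31:32]

Result: [[4,0],[7,1],[12,2],[12,5],[17,5],[21,5],[25,0],[28,0],[32,3]]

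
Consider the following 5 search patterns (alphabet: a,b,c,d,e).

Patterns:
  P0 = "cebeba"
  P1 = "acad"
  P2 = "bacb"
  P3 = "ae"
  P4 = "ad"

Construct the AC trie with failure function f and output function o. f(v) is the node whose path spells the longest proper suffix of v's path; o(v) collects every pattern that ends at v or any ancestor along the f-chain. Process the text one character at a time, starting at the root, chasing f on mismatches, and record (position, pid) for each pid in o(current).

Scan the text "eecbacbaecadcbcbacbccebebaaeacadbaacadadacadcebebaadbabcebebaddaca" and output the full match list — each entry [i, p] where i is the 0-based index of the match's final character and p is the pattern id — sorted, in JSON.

Build automaton:
Trie nodes:
  0='ε' goto a→7 b→11 c→1
  1='c' goto e→2
  2='ce' goto b→3
  3='ceb' goto e→4
  4='cebe' goto b→5
  5='cebeb' goto a→6
  6='cebeba' goto ·  ←P0
  7='a' goto c→8 d→16 e→15
  8='ac' goto a→9
  9='aca' goto d→10
  10='acad' goto ·  ←P1
  11='b' goto a→12
  12='ba' goto c→13
  13='bac' goto b→14
  14='bacb' goto ·  ←P2
  15='ae' goto ·  ←P3
  16='ad' goto ·  ←P4

Failure links (BFS by depth):
  fail(1) 'c': from fail(0)=0 chase 'c': 0 ⇒ 0;  out=∅∪out(0)=∅
  fail(7) 'a': from fail(0)=0 chase 'a': 0 ⇒ 0;  out=∅∪out(0)=∅
  fail(11) 'b': from fail(0)=0 chase 'b': 0 ⇒ 0;  out=∅∪out(0)=∅
  fail(2) 'ce': from fail(1)=0 chase 'e': 0 ⇒ 0;  out=∅∪out(0)=∅
  fail(8) 'ac': from fail(7)=0 chase 'c': 0 ⇒ 1;  out=∅∪out(1)=∅
  fail(12) 'ba': from fail(11)=0 chase 'a': 0 ⇒ 7;  out=∅∪out(7)=∅
  fail(15) 'ae': from fail(7)=0 chase 'e': 0 ⇒ 0;  out={3}∪out(0)={3}
  fail(16) 'ad': from fail(7)=0 chase 'd': 0 ⇒ 0;  out={4}∪out(0)={4}
  fail(3) 'ceb': from fail(2)=0 chase 'b': 0 ⇒ 11;  out=∅∪out(11)=∅
  fail(9) 'aca': from fail(8)=1 chase 'a': 1→0 ⇒ 7;  out=∅∪out(7)=∅
  fail(13) 'bac': from fail(12)=7 chase 'c': 7 ⇒ 8;  out=∅∪out(8)=∅
  fail(4) 'cebe': from fail(3)=11 chase 'e': 11→0 ⇒ 0;  out=∅∪out(0)=∅
  fail(10) 'acad': from fail(9)=7 chase 'd': 7 ⇒ 16;  out={1}∪out(16)={1,4}
  fail(14) 'bacb': from fail(13)=8 chase 'b': 8→1→0 ⇒ 11;  out={2}∪out(11)={2}
  fail(5) 'cebeb': from fail(4)=0 chase 'b': 0 ⇒ 11;  out=∅∪out(11)=∅
  fail(6) 'cebeba': from fail(5)=11 chase 'a': 11 ⇒ 12;  out={0}∪out(12)={0}

Scan:
[0] read 'e'  n0⇒n0
[1] read 'e'  n0⇒n0
[2] read 'c'  n0⇒n1
[3] read 'b'  n1⇒n11 (fail-walked)
[4] read 'a'  n11⇒n12
[5] read 'c'  n12⇒n13
[6] read 'b'  n13⇒n14  ** P2@[3:6]
[7] read 'a'  n14⇒n12 (fail-walked)
[8] read 'e'  n12⇒n15 (fail-walked)  ** P3@[7:8]
[9] read 'c'  n15⇒n1 (fail-walked)
[10] read 'a'  n1⇒n7 (fail-walked)
[11] read 'd'  n7⇒n16  ** P4@[10:11]
[12] read 'c'  n16⇒n1 (fail-walked)
[13] read 'b'  n1⇒n11 (fail-walked)
[14] read 'c'  n11⇒n1 (fail-walked)
[15] read 'b'  n1⇒n11 (fail-walked)
[16] read 'a'  n11⇒n12
[17] read 'c'  n12⇒n13
[18] read 'b'  n13⇒n14  ** P2@[15:18]
[19] read 'c'  n14⇒n1 (fail-walked)
[20] read 'c'  n1⇒n1 (fail-walked)
[21] read 'e'  n1⇒n2
[22] read 'b'  n2⇒n3
[23] read 'e'  n3⇒n4
[24] read 'b'  n4⇒n5
[25] read 'a'  n5⇒n6  ** P0@[20:25]
[26] read 'a'  n6⇒n7 (fail-walked)
[27] read 'e'  n7⇒n15  ** P3@[26:27]
[28] read 'a'  n15⇒n7 (fail-walked)
[29] read 'c'  n7⇒n8
[30] read 'a'  n8⇒n9
[31] read 'd'  n9⇒n10  ** P1@[28:31],P4@[30:31]
[32] read 'b'  n10⇒n11 (fail-walked)
[33] read 'a'  n11⇒n12
[34] read 'a'  n12⇒n7 (fail-walked)
[35] read 'c'  n7⇒n8
[36] read 'a'  n8⇒n9
[37] read 'd'  n9⇒n10  ** P1@[34:37],P4@[36:37]
[38] read 'a'  n10⇒n7 (fail-walked)
[39] read 'd'  n7⇒n16  ** P4@[38:39]
[40] read 'a'  n16⇒n7 (fail-walked)
[41] read 'c'  n7⇒n8
[42] read 'a'  n8⇒n9
[43] read 'd'  n9⇒n10  ** P1@[40:43],P4@[42:43]
[44] read 'c'  n10⇒n1 (fail-walked)
[45] read 'e'  n1⇒n2
[46] read 'b'  n2⇒n3
[47] read 'e'  n3⇒n4
[48] read 'b'  n4⇒n5
[49] read 'a'  n5⇒n6  ** P0@[44:49]
[50] read 'a'  n6⇒n7 (fail-walked)
[51] read 'd'  n7⇒n16  ** P4@[50:51]
[52] read 'b'  n16⇒n11 (fail-walked)
[53] read 'a'  n11⇒n12
[54] read 'b'  n12⇒n11 (fail-walked)
[55] read 'c'  n11⇒n1 (fail-walked)
[56] read 'e'  n1⇒n2
[57] read 'b'  n2⇒n3
[58] read 'e'  n3⇒n4
[59] read 'b'  n4⇒n5
[60] read 'a'  n5⇒n6  ** P0@[55:60]
[61] read 'd'  n6⇒n16 (fail-walked)  ** P4@[60:61]
[62] read 'd'  n16⇒n0 (fail-walked)
[63] read 'a'  n0⇒n7
[64] read 'c'  n7⇒n8
[65] read 'a'  n8⇒n9

All matches (sorted): [[6,2],[8,3],[11,4],[18,2],[25,0],[27,3],[31,1],[31,4],[37,1],[37,4],[39,4],[43,1],[43,4],[49,0],[51,4],[60,0],[61,4]]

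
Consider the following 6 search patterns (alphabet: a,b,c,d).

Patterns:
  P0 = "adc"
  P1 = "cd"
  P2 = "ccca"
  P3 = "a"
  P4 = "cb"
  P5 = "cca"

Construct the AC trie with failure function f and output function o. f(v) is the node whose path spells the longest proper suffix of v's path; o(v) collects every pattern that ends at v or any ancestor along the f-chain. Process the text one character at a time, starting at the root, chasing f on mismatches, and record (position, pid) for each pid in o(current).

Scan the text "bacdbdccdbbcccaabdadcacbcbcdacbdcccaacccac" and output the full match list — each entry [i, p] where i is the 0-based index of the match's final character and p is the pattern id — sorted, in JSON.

Build:
Trie nodes:
  n0 'ε': a→1 c→4
  n1 'a': d→2  [P3 ends]
  n2 'ad': c→3
  n3 'adc': ·  [P0 ends]
  n4 'c': b→9 c→6 d→5
  n5 'cd': ·  [P1 ends]
  n6 'cc': a→10 c→7
  n7 'ccc': a→8
  n8 'ccca': ·  [P2 ends]
  n9 'cb': ·  [P4 ends]
  n10 'cca': ·  [P5 ends]

Failure links (BFS by depth):
  fail(1) 'a': from fail(0)=0 chase 'a': 0 ⇒ 0;  out={3}∪out(0)={3}
  fail(4) 'c': from fail(0)=0 chase 'c': 0 ⇒ 0;  out=∅∪out(0)=∅
  fail(2) 'ad': from fail(1)=0 chase 'd': 0 ⇒ 0;  out=∅∪out(0)=∅
  fail(5) 'cd': from fail(4)=0 chase 'd': 0 ⇒ 0;  out={1}∪out(0)={1}
  fail(6) 'cc': from fail(4)=0 chase 'c': 0 ⇒ 4;  out=∅∪out(4)=∅
  fail(9) 'cb': from fail(4)=0 chase 'b': 0 ⇒ 0;  out={4}∪out(0)={4}
  fail(3) 'adc': from fail(2)=0 chase 'c': 0 ⇒ 4;  out={0}∪out(4)={0}
  fail(7) 'ccc': from fail(6)=4 chase 'c': 4 ⇒ 6;  out=∅∪out(6)=∅
  fail(10) 'cca': from fail(6)=4 chase 'a': 4→0 ⇒ 1;  out={5}∪out(1)={3,5}
  fail(8) 'ccca': from fail(7)=6 chase 'a': 6 ⇒ 10;  out={2}∪out(10)={2,3,5}

Text stream:
pos 0 'b': at 0
pos 1 'a': at 1  ** P3@[1:1]
pos 2 'c': at 4 (fail-walked)
pos 3 'd': at 5  ** P1@[2:3]
pos 4 'b': at 0 (fail-walked)
pos 5 'd': at 0
pos 6 'c': at 4
pos 7 'c': at 6
pos 8 'd': at 5 (fail-walked)  ** P1@[7:8]
pos 9 'b': at 0 (fail-walked)
pos 10 'b': at 0
pos 11 'c': at 4
pos 12 'c': at 6
pos 13 'c': at 7
pos 14 'a': at 8  ** P2@[11:14],P3@[14:14],P5@[12:14]
pos 15 'a': at 1 (fail-walked)  ** P3@[15:15]
pos 16 'b': at 0 (fail-walked)
pos 17 'd': at 0
pos 18 'a': at 1  ** P3@[18:18]
pos 19 'd': at 2
pos 20 'c': at 3  ** P0@[18:20]
pos 21 'a': at 1 (fail-walked)  ** P3@[21:21]
pos 22 'c': at 4 (fail-walked)
pos 23 'b': at 9  ** P4@[22:23]
pos 24 'c': at 4 (fail-walked)
pos 25 'b': at 9  ** P4@[24:25]
pos 26 'c': at 4 (fail-walked)
pos 27 'd': at 5  ** P1@[26:27]
pos 28 'a': at 1 (fail-walked)  ** P3@[28:28]
pos 29 'c': at 4 (fail-walked)
pos 30 'b': at 9  ** P4@[29:30]
pos 31 'd': at 0 (fail-walked)
pos 32 'c': at 4
pos 33 'c': at 6
pos 34 'c': at 7
pos 35 'a': at 8  ** P2@[32:35],P3@[35:35],P5@[33:35]
pos 36 'a': at 1 (fail-walked)  ** P3@[36:36]
pos 37 'c': at 4 (fail-walked)
pos 38 'c': at 6
pos 39 'c': at 7
pos 40 'a': at 8  ** P2@[37:40],P3@[40:40],P5@[38:40]
pos 41 'c': at 4 (fail-walked)

Result: [[1,3],[3,1],[8,1],[14,2],[14,3],[14,5],[15,3],[18,3],[20,0],[21,3],[23,4],[25,4],[27,1],[28,3],[30,4],[35,2],[35,3],[35,5],[36,3],[40,2],[40,3],[40,5]]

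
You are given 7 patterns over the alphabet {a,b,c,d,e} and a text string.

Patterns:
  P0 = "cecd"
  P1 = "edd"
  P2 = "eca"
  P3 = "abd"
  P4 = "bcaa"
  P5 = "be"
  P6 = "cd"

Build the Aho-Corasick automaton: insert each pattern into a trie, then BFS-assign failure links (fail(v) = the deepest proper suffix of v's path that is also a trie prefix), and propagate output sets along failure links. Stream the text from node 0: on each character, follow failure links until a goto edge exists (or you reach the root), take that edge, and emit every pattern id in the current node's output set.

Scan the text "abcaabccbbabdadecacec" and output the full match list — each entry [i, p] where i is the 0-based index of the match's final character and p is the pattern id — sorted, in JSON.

Build automaton:
Trie (insert patterns):
  n0 'ε': a→10 b→13 c→1 e→5
  n1 'c': d→18 e→2
  n2 'ce': c→3
  n3 'cec': d→4
  n4 'cecd': ·  [P0 ends]
  n5 'e': c→8 d→6
  n6 'ed': d→7
  n7 'edd': ·  [P1 ends]
  n8 'ec': a→9
  n9 'eca': ·  [P2 ends]
  n10 'a': b→11
  n11 'ab': d→12
  n12 'abd': ·  [P3 ends]
  n13 'b': c→14 e→17
  n14 'bc': a→15
  n15 'bca': a→16
  n16 'bcaa': ·  [P4 ends]
  n17 'be': ·  [P5 ends]
  n18 'cd': ·  [P6 ends]

BFS fail/out derivation:
  fail(1) 'c': from fail(0)=0 chase 'c': 0 ⇒ 0;  out=∅∪out(0)=∅
  fail(5) 'e': from fail(0)=0 chase 'e': 0 ⇒ 0;  out=∅∪out(0)=∅
  fail(10) 'a': from fail(0)=0 chase 'a': 0 ⇒ 0;  out=∅∪out(0)=∅
  fail(13) 'b': from fail(0)=0 chase 'b': 0 ⇒ 0;  out=∅∪out(0)=∅
  fail(2) 'ce': from fail(1)=0 chase 'e': 0 ⇒ 5;  out=∅∪out(5)=∅
  fail(6) 'ed': from fail(5)=0 chase 'd': 0 ⇒ 0;  out=∅∪out(0)=∅
  fail(8) 'ec': from fail(5)=0 chase 'c': 0 ⇒ 1;  out=∅∪out(1)=∅
  fail(11) 'ab': from fail(10)=0 chase 'b': 0 ⇒ 13;  out=∅∪out(13)=∅
  fail(14) 'bc': from fail(13)=0 chase 'c': 0 ⇒ 1;  out=∅∪out(1)=∅
  fail(17) 'be': from fail(13)=0 chase 'e': 0 ⇒ 5;  out={5}∪out(5)={5}
  fail(18) 'cd': from fail(1)=0 chase 'd': 0 ⇒ 0;  out={6}∪out(0)={6}
  fail(3) 'cec': from fail(2)=5 chase 'c': 5 ⇒ 8;  out=∅∪out(8)=∅
  fail(7) 'edd': from fail(6)=0 chase 'd': 0 ⇒ 0;  out={1}∪out(0)={1}
  fail(9) 'eca': from fail(8)=1 chase 'a': 1→0 ⇒ 10;  out={2}∪out(10)={2}
  fail(12) 'abd': from fail(11)=13 chase 'd': 13→0 ⇒ 0;  out={3}∪out(0)={3}
  fail(15) 'bca': from fail(14)=1 chase 'a': 1→0 ⇒ 10;  out=∅∪out(10)=∅
  fail(4) 'cecd': from fail(3)=8 chase 'd': 8→1 ⇒ 18;  out={0}∪out(18)={0,6}
  fail(16) 'bcaa': from fail(15)=10 chase 'a': 10→0 ⇒ 10;  out={4}∪out(10)={4}

Scan:
[0] read 'a'  n0⇒n10
[1] read 'b'  n10⇒n11
[2] read 'c'  n11⇒n14 (via fail)
[3] read 'a'  n14⇒n15
[4] read 'a'  n15⇒n16  → match P4@[1:4]
[5] read 'b'  n16⇒n11 (via fail)
[6] read 'c'  n11⇒n14 (via fail)
[7] read 'c'  n14⇒n1 (via fail)
[8] read 'b'  n1⇒n13 (via fail)
[9] read 'b'  n13⇒n13 (via fail)
[10] read 'a'  n13⇒n10 (via fail)
[11] read 'b'  n10⇒n11
[12] read 'd'  n11⇒n12  → match P3@[10:12]
[13] read 'a'  n12⇒n10 (via fail)
[14] read 'd'  n10⇒n0 (via fail)
[15] read 'e'  n0⇒n5
[16] read 'c'  n5⇒n8
[17] read 'a'  n8⇒n9  → match P2@[15:17]
[18] read 'c'  n9⇒n1 (via fail)
[19] read 'e'  n1⇒n2
[20] read 'c'  n2⇒n3

Result: [[4,4],[12,3],[17,2]]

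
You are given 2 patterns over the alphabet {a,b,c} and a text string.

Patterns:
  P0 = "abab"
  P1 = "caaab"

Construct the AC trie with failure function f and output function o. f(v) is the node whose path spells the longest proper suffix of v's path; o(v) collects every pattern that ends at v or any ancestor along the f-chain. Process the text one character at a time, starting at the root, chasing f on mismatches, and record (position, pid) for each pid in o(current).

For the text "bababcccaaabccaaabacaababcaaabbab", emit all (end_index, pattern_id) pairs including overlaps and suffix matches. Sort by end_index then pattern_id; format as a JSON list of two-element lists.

Build:
Trie (insert patterns):
  n0 'ε': a→1 c→5
  n1 'a': b→2
  n2 'ab': a→3
  n3 'aba': b→4
  n4 'abab': ·  [P0 ends]
  n5 'c': a→6
  n6 'ca': a→7
  n7 'caa': a→8
  n8 'caaa': b→9
  n9 'caaab': ·  [P1 ends]

Failure links (BFS by depth):
  fail(1) 'a': from fail(0)=0 chase 'a': 0 ⇒ 0;  out=∅∪out(0)=∅
  fail(5) 'c': from fail(0)=0 chase 'c': 0 ⇒ 0;  out=∅∪out(0)=∅
  fail(2) 'ab': from fail(1)=0 chase 'b': 0 ⇒ 0;  out=∅∪out(0)=∅
  fail(6) 'ca': from fail(5)=0 chase 'a': 0 ⇒ 1;  out=∅∪out(1)=∅
  fail(3) 'aba': from fail(2)=0 chase 'a': 0 ⇒ 1;  out=∅∪out(1)=∅
  fail(7) 'caa': from fail(6)=1 chase 'a': 1→0 ⇒ 1;  out=∅∪out(1)=∅
  fail(4) 'abab': from fail(3)=1 chase 'b': 1 ⇒ 2;  out={0}∪out(2)={0}
  fail(8) 'caaa': from fail(7)=1 chase 'a': 1→0 ⇒ 1;  out=∅∪out(1)=∅
  fail(9) 'caaab': from fail(8)=1 chase 'b': 1 ⇒ 2;  out={1}∪out(2)={1}

Run:
pos 0 'b': at 0
pos 1 'a': at 1
pos 2 'b': at 2
pos 3 'a': at 3
pos 4 'b': at 4  → match P0@[1:4]
pos 5 'c': at 5 ·f
pos 6 'c': at 5 ·f
pos 7 'c': at 5 ·f
pos 8 'a': at 6
pos 9 'a': at 7
pos 10 'a': at 8
pos 11 'b': at 9  → match P1@[7:11]
pos 12 'c': at 5 ·f
pos 13 'c': at 5 ·f
pos 14 'a': at 6
pos 15 'a': at 7
pos 16 'a': at 8
pos 17 'b': at 9  → match P1@[13:17]
pos 18 'a': at 3 ·f
pos 19 'c': at 5 ·f
pos 20 'a': at 6
pos 21 'a': at 7
pos 22 'b': at 2 ·f
pos 23 'a': at 3
pos 24 'b': at 4  → match P0@[21:24]
pos 25 'c': at 5 ·f
pos 26 'a': at 6
pos 27 'a': at 7
pos 28 'a': at 8
pos 29 'b': at 9  → match P1@[25:29]
pos 30 'b': at 0 ·f
pos 31 'a': at 1
pos 32 'b': at 2

Matches: [[4,0],[11,1],[17,1],[24,0],[29,1]]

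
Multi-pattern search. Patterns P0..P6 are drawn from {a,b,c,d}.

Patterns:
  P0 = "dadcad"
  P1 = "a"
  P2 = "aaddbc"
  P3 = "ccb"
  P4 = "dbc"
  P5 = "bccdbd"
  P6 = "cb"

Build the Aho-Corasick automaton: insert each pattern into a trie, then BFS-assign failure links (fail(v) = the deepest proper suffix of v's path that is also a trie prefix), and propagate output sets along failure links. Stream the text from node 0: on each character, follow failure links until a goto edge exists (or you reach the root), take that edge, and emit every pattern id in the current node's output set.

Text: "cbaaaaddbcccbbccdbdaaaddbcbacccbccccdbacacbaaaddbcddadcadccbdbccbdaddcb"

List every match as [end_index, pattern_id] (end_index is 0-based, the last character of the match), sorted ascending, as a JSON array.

Build:
Trie (insert patterns):
  n0 'ε': a→7 b→18 c→13 d→1
  n1 'd': a→2 b→16
  n2 'da': d→3
  n3 'dad': c→4
  n4 'dadc': a→5
  n5 'dadca': d→6
  n6 'dadcad': ·  [P0 ends]
  n7 'a': a→8  [P1 ends]
  n8 'aa': d→9
  n9 'aad': d→10
  n10 'aadd': b→11
  n11 'aaddb': c→12
  n12 'aaddbc': ·  [P2 ends]
  n13 'c': b→24 c→14
  n14 'cc': b→15
  n15 'ccb': ·  [P3 ends]
  n16 'db': c→17
  n17 'dbc': ·  [P4 ends]
  n18 'b': c→19
  n19 'bc': c→20
  n20 'bcc': d→21
  n21 'bccd': b→22
  n22 'bccdb': d→23
  n23 'bccdbd': ·  [P5 ends]
  n24 'cb': ·  [P6 ends]

BFS fail/out derivation:
  n1('d'): parent n0 fail=0; on 'd' 0 → fail=0;  out ∅∪∅=∅
  n7('a'): parent n0 fail=0; on 'a' 0 → fail=0;  out {1}∪∅={1}
  n13('c'): parent n0 fail=0; on 'c' 0 → fail=0;  out ∅∪∅=∅
  n18('b'): parent n0 fail=0; on 'b' 0 → fail=0;  out ∅∪∅=∅
  n2('da'): parent n1 fail=0; on 'a' 0 → fail=7;  out ∅∪{1}={1}
  n8('aa'): parent n7 fail=0; on 'a' 0 → fail=7;  out ∅∪{1}={1}
  n14('cc'): parent n13 fail=0; on 'c' 0 → fail=13;  out ∅∪∅=∅
  n16('db'): parent n1 fail=0; on 'b' 0 → fail=18;  out ∅∪∅=∅
  n19('bc'): parent n18 fail=0; on 'c' 0 → fail=13;  out ∅∪∅=∅
  n24('cb'): parent n13 fail=0; on 'b' 0 → fail=18;  out {6}∪∅={6}
  n3('dad'): parent n2 fail=7; on 'd' 7→0 → fail=1;  out ∅∪∅=∅
  n9('aad'): parent n8 fail=7; on 'd' 7→0 → fail=1;  out ∅∪∅=∅
  n15('ccb'): parent n14 fail=13; on 'b' 13 → fail=24;  out {3}∪{6}={3,6}
  n17('dbc'): parent n16 fail=18; on 'c' 18 → fail=19;  out {4}∪∅={4}
  n20('bcc'): parent n19 fail=13; on 'c' 13 → fail=14;  out ∅∪∅=∅
  n4('dadc'): parent n3 fail=1; on 'c' 1→0 → fail=13;  out ∅∪∅=∅
  n10('aadd'): parent n9 fail=1; on 'd' 1→0 → fail=1;  out ∅∪∅=∅
  n21('bccd'): parent n20 fail=14; on 'd' 14→13→0 → fail=1;  out ∅∪∅=∅
  n5('dadca'): parent n4 fail=13; on 'a' 13→0 → fail=7;  out ∅∪{1}={1}
  n11('aaddb'): parent n10 fail=1; on 'b' 1 → fail=16;  out ∅∪∅=∅
  n22('bccdb'): parent n21 fail=1; on 'b' 1 → fail=16;  out ∅∪∅=∅
  n6('dadcad'): parent n5 fail=7; on 'd' 7→0 → fail=1;  out {0}∪∅={0}
  n12('aaddbc'): parent n11 fail=16; on 'c' 16 → fail=17;  out {2}∪{4}={2,4}
  n23('bccdbd'): parent n22 fail=16; on 'd' 16→18→0 → fail=1;  out {5}∪∅={5}

Scan:
pos 0 'c': at 13
pos 1 'b': at 24  → match P6@[0:1]
pos 2 'a': at 7 ·f  → match P1@[2:2]
pos 3 'a': at 8  → match P1@[3:3]
pos 4 'a': at 8 ·f  → match P1@[4:4]
pos 5 'a': at 8 ·f  → match P1@[5:5]
pos 6 'd': at 9
pos 7 'd': at 10
pos 8 'b': at 11
pos 9 'c': at 12  → match P2@[4:9],P4@[7:9]
pos 10 'c': at 20 ·f
pos 11 'c': at 14 ·f
pos 12 'b': at 15  → match P3@[10:12],P6@[11:12]
pos 13 'b': at 18 ·f
pos 14 'c': at 19
pos 15 'c': at 20
pos 16 'd': at 21
pos 17 'b': at 22
pos 18 'd': at 23  → match P5@[13:18]
pos 19 'a': at 2 ·f  → match P1@[19:19]
pos 20 'a': at 8 ·f  → match P1@[20:20]
pos 21 'a': at 8 ·f  → match P1@[21:21]
pos 22 'd': at 9
pos 23 'd': at 10
pos 24 'b': at 11
pos 25 'c': at 12  → match P2@[20:25],P4@[23:25]
pos 26 'b': at 24 ·f  → match P6@[25:26]
pos 27 'a': at 7 ·f  → match P1@[27:27]
pos 28 'c': at 13 ·f
pos 29 'c': at 14
pos 30 'c': at 14 ·f
pos 31 'b': at 15  → match P3@[29:31],P6@[30:31]
pos 32 'c': at 19 ·f
pos 33 'c': at 20
pos 34 'c': at 14 ·f
pos 35 'c': at 14 ·f
pos 36 'd': at 1 ·f
pos 37 'b': at 16
pos 38 'a': at 7 ·f  → match P1@[38:38]
pos 39 'c': at 13 ·f
pos 40 'a': at 7 ·f  → match P1@[40:40]
pos 41 'c': at 13 ·f
pos 42 'b': at 24  → match P6@[41:42]
pos 43 'a': at 7 ·f  → match P1@[43:43]
pos 44 'a': at 8  → match P1@[44:44]
pos 45 'a': at 8 ·f  → match P1@[45:45]
pos 46 'd': at 9
pos 47 'd': at 10
pos 48 'b': at 11
pos 49 'c': at 12  → match P2@[44:49],P4@[47:49]
pos 50 'd': at 1 ·f
pos 51 'd': at 1 ·f
pos 52 'a': at 2  → match P1@[52:52]
pos 53 'd': at 3
pos 54 'c': at 4
pos 55 'a': at 5  → match P1@[55:55]
pos 56 'd': at 6  → match P0@[51:56]
pos 57 'c': at 13 ·f
pos 58 'c': at 14
pos 59 'b': at 15  → match P3@[57:59],P6@[58:59]
pos 60 'd': at 1 ·f
pos 61 'b': at 16
pos 62 'c': at 17  → match P4@[60:62]
pos 63 'c': at 20 ·f
pos 64 'b': at 15 ·f  → match P3@[62:64],P6@[63:64]
pos 65 'd': at 1 ·f
pos 66 'a': at 2  → match P1@[66:66]
pos 67 'd': at 3
pos 68 'd': at 1 ·f
pos 69 'c': at 13 ·f
pos 70 'b': at 24  → match P6@[69:70]

All matches (sorted): [[1,6],[2,1],[3,1],[4,1],[5,1],[9,2],[9,4],[12,3],[12,6],[18,5],[19,1],[20,1],[21,1],[25,2],[25,4],[26,6],[27,1],[31,3],[31,6],[38,1],[40,1],[42,6],[43,1],[44,1],[45,1],[49,2],[49,4],[52,1],[55,1],[56,0],[59,3],[59,6],[62,4],[64,3],[64,6],[66,1],[70,6]]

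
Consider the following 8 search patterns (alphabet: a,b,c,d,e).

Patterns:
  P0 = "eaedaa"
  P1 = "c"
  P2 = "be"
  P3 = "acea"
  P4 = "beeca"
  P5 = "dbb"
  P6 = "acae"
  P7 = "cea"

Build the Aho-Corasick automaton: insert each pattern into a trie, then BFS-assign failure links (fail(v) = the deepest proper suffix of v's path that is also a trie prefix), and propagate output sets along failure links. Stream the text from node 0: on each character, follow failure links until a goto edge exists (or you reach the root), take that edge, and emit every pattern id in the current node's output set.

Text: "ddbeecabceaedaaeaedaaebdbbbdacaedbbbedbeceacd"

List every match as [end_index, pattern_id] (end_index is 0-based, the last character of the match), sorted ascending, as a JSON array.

Build:
Trie (insert patterns):
  n0 'ε': a→10 b→8 c→7 d→17 e→1
  n1 'e': a→2
  n2 'ea': e→3
  n3 'eae': d→4
  n4 'eaed': a→5
  n5 'eaeda': a→6
  n6 'eaedaa': ·  [P0 ends]
  n7 'c': e→22  [P1 ends]
  n8 'b': e→9
  n9 'be': e→14  [P2 ends]
  n10 'a': c→11
  n11 'ac': a→20 e→12
  n12 'ace': a→13
  n13 'acea': ·  [P3 ends]
  n14 'bee': c→15
  n15 'beec': a→16
  n16 'beeca': ·  [P4 ends]
  n17 'd': b→18
  n18 'db': b→19
  n19 'dbb': ·  [P5 ends]
  n20 'aca': e→21
  n21 'acae': ·  [P6 ends]
  n22 'ce': a→23
  n23 'cea': ·  [P7 ends]

BFS fail/out derivation:
  fail(1) 'e': from fail(0)=0 chase 'e': 0 ⇒ 0;  out=∅∪out(0)=∅
  fail(7) 'c': from fail(0)=0 chase 'c': 0 ⇒ 0;  out={1}∪out(0)={1}
  fail(8) 'b': from fail(0)=0 chase 'b': 0 ⇒ 0;  out=∅∪out(0)=∅
  fail(10) 'a': from fail(0)=0 chase 'a': 0 ⇒ 0;  out=∅∪out(0)=∅
  fail(17) 'd': from fail(0)=0 chase 'd': 0 ⇒ 0;  out=∅∪out(0)=∅
  fail(2) 'ea': from fail(1)=0 chase 'a': 0 ⇒ 10;  out=∅∪out(10)=∅
  fail(9) 'be': from fail(8)=0 chase 'e': 0 ⇒ 1;  out={2}∪out(1)={2}
  fail(11) 'ac': from fail(10)=0 chase 'c': 0 ⇒ 7;  out=∅∪out(7)={1}
  fail(18) 'db': from fail(17)=0 chase 'b': 0 ⇒ 8;  out=∅∪out(8)=∅
  fail(22) 'ce': from fail(7)=0 chase 'e': 0 ⇒ 1;  out=∅∪out(1)=∅
  fail(3) 'eae': from fail(2)=10 chase 'e': 10→0 ⇒ 1;  out=∅∪out(1)=∅
  fail(12) 'ace': from fail(11)=7 chase 'e': 7 ⇒ 22;  out=∅∪out(22)=∅
  fail(14) 'bee': from fail(9)=1 chase 'e': 1→0 ⇒ 1;  out=∅∪out(1)=∅
  fail(19) 'dbb': from fail(18)=8 chase 'b': 8→0 ⇒ 8;  out={5}∪out(8)={5}
  fail(20) 'aca': from fail(11)=7 chase 'a': 7→0 ⇒ 10;  out=∅∪out(10)=∅
  fail(23) 'cea': from fail(22)=1 chase 'a': 1 ⇒ 2;  out={7}∪out(2)={7}
  fail(4) 'eaed': from fail(3)=1 chase 'd': 1→0 ⇒ 17;  out=∅∪out(17)=∅
  fail(13) 'acea': from fail(12)=22 chase 'a': 22 ⇒ 23;  out={3}∪out(23)={3,7}
  fail(15) 'beec': from fail(14)=1 chase 'c': 1→0 ⇒ 7;  out=∅∪out(7)={1}
  fail(21) 'acae': from fail(20)=10 chase 'e': 10→0 ⇒ 1;  out={6}∪out(1)={6}
  fail(5) 'eaeda': from fail(4)=17 chase 'a': 17→0 ⇒ 10;  out=∅∪out(10)=∅
  fail(16) 'beeca': from fail(15)=7 chase 'a': 7→0 ⇒ 10;  out={4}∪out(10)={4}
  fail(6) 'eaedaa': from fail(5)=10 chase 'a': 10→0 ⇒ 10;  out={0}∪out(10)={0}

Text stream:
i=0 'd': node 0→17
i=1 'd': node 17→17 (via fail)
i=2 'b': node 17→18
i=3 'e': node 18→9 (via fail)  ** P2@[2:3]
i=4 'e': node 9→14
i=5 'c': node 14→15  ** P1@[5:5]
i=6 'a': node 15→16  ** P4@[2:6]
i=7 'b': node 16→8 (via fail)
i=8 'c': node 8→7 (via fail)  ** P1@[8:8]
i=9 'e': node 7→22
i=10 'a': node 22→23  ** P7@[8:10]
i=11 'e': node 23→3 (via fail)
i=12 'd': node 3→4
i=13 'a': node 4→5
i=14 'a': node 5→6  ** P0@[9:14]
i=15 'e': node 6→1 (via fail)
i=16 'a': node 1→2
i=17 'e': node 2→3
i=18 'd': node 3→4
i=19 'a': node 4→5
i=20 'a': node 5→6  ** P0@[15:20]
i=21 'e': node 6→1 (via fail)
i=22 'b': node 1→8 (via fail)
i=23 'd': node 8→17 (via fail)
i=24 'b': node 17→18
i=25 'b': node 18→19  ** P5@[23:25]
i=26 'b': node 19→8 (via fail)
i=27 'd': node 8→17 (via fail)
i=28 'a': node 17→10 (via fail)
i=29 'c': node 10→11  ** P1@[29:29]
i=30 'a': node 11→20
i=31 'e': node 20→21  ** P6@[28:31]
i=32 'd': node 21→17 (via fail)
i=33 'b': node 17→18
i=34 'b': node 18→19  ** P5@[32:34]
i=35 'b': node 19→8 (via fail)
i=36 'e': node 8→9  ** P2@[35:36]
i=37 'd': node 9→17 (via fail)
i=38 'b': node 17→18
i=39 'e': node 18→9 (via fail)  ** P2@[38:39]
i=40 'c': node 9→7 (via fail)  ** P1@[40:40]
i=41 'e': node 7→22
i=42 'a': node 22→23  ** P7@[40:42]
i=43 'c': node 23→11 (via fail)  ** P1@[43:43]
i=44 'd': node 11→17 (via fail)

Result: [[3,2],[5,1],[6,4],[8,1],[10,7],[14,0],[20,0],[25,5],[29,1],[31,6],[34,5],[36,2],[39,2],[40,1],[42,7],[43,1]]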